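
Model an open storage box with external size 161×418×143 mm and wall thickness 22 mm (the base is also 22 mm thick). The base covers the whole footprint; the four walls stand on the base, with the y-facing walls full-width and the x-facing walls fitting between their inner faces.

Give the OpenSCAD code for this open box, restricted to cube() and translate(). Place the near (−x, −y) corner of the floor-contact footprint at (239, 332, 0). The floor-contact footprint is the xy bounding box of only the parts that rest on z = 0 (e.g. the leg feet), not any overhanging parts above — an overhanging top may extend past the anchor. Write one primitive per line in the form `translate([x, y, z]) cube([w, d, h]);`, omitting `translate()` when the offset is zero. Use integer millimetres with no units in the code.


translate([239, 332, 0]) cube([161, 418, 22]);
translate([239, 332, 22]) cube([161, 22, 121]);
translate([239, 728, 22]) cube([161, 22, 121]);
translate([239, 354, 22]) cube([22, 374, 121]);
translate([378, 354, 22]) cube([22, 374, 121]);


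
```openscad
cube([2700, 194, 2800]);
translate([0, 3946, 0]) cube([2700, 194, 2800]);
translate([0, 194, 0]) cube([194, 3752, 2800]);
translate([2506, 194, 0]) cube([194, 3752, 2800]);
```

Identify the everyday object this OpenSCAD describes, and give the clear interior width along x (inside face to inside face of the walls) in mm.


A house (or room) frame. The interior width is 2312 mm.

Four 2800 mm walls enclosing a rectangle with no floor or roof — a room or house frame. Outside width is 2700 mm and wall thickness is 194 mm, so the interior width is 2700 − 2 × 194 = 2312 mm.


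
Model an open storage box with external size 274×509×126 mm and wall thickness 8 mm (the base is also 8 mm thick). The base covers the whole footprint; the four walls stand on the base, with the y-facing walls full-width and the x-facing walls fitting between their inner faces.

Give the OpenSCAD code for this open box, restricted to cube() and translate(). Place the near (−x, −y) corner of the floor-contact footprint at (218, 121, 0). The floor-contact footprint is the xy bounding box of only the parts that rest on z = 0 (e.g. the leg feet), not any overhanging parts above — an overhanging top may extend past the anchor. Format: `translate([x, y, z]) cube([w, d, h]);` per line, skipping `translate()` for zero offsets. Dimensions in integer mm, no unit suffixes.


translate([218, 121, 0]) cube([274, 509, 8]);
translate([218, 121, 8]) cube([274, 8, 118]);
translate([218, 622, 8]) cube([274, 8, 118]);
translate([218, 129, 8]) cube([8, 493, 118]);
translate([484, 129, 8]) cube([8, 493, 118]);


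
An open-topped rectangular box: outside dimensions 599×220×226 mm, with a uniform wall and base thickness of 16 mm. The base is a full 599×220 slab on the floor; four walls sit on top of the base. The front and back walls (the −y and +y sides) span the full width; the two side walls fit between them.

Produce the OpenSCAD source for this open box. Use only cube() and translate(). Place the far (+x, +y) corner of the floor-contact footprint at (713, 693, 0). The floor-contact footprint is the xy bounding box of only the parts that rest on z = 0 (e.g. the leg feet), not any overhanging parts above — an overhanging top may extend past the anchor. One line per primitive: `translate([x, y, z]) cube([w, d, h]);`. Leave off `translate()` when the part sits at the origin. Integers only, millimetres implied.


translate([114, 473, 0]) cube([599, 220, 16]);
translate([114, 473, 16]) cube([599, 16, 210]);
translate([114, 677, 16]) cube([599, 16, 210]);
translate([114, 489, 16]) cube([16, 188, 210]);
translate([697, 489, 16]) cube([16, 188, 210]);


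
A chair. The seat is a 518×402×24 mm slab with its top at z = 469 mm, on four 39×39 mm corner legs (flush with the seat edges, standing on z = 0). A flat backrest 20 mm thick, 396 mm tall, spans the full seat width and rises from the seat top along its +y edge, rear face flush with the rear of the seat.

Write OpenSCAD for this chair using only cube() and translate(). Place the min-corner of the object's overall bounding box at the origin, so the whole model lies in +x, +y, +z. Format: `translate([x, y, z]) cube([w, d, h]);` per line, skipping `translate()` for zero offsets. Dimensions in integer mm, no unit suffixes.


translate([0, 0, 445]) cube([518, 402, 24]);
cube([39, 39, 445]);
translate([479, 0, 0]) cube([39, 39, 445]);
translate([0, 363, 0]) cube([39, 39, 445]);
translate([479, 363, 0]) cube([39, 39, 445]);
translate([0, 382, 469]) cube([518, 20, 396]);


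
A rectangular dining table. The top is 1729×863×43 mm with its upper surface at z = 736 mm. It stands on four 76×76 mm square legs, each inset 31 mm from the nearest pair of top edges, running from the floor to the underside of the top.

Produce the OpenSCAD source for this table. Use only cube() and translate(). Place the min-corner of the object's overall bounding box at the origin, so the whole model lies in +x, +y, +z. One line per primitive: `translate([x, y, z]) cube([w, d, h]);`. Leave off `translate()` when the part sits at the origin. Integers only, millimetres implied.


translate([0, 0, 693]) cube([1729, 863, 43]);
translate([31, 31, 0]) cube([76, 76, 693]);
translate([1622, 31, 0]) cube([76, 76, 693]);
translate([31, 756, 0]) cube([76, 76, 693]);
translate([1622, 756, 0]) cube([76, 76, 693]);


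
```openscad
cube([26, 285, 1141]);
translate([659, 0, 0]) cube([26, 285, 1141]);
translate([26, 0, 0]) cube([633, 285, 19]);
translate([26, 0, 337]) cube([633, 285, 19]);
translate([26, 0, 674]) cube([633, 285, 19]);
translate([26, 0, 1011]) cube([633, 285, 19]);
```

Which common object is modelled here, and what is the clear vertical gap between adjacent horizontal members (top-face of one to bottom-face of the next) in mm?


A bookshelf. The clear shelf gap is 318 mm.

Two tall side panels with 4 horizontal boards between them — a bookshelf. The first two shelf undersides are at z = 0 and z = 337; with shelf thickness 19, the clear gap is 337 − 0 − 19 = 318 mm.


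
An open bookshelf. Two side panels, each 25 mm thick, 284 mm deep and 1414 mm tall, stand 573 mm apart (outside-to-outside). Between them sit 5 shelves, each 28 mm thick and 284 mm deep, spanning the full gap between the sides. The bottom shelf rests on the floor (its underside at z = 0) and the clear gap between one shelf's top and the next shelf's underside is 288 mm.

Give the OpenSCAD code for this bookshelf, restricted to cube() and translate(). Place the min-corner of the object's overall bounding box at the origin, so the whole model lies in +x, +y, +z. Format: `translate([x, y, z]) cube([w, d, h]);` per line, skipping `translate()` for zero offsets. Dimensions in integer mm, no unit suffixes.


cube([25, 284, 1414]);
translate([548, 0, 0]) cube([25, 284, 1414]);
translate([25, 0, 0]) cube([523, 284, 28]);
translate([25, 0, 316]) cube([523, 284, 28]);
translate([25, 0, 632]) cube([523, 284, 28]);
translate([25, 0, 948]) cube([523, 284, 28]);
translate([25, 0, 1264]) cube([523, 284, 28]);


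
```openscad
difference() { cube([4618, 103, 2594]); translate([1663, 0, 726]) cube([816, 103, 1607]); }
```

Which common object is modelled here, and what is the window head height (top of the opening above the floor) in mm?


A wall with a window opening. The window head height is 2333 mm.

A wall with a rectangular opening subtracted — a window. Sill at z = 726, opening 1607 mm tall, so the head is at 726 + 1607 = 2333 mm.


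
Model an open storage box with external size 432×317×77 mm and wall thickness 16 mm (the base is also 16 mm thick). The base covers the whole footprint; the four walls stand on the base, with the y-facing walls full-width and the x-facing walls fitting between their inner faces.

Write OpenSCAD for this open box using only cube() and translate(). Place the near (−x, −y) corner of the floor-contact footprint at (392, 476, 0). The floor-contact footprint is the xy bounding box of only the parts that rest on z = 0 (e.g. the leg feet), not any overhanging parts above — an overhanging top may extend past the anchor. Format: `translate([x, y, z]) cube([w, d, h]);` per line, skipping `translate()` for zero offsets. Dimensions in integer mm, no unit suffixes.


translate([392, 476, 0]) cube([432, 317, 16]);
translate([392, 476, 16]) cube([432, 16, 61]);
translate([392, 777, 16]) cube([432, 16, 61]);
translate([392, 492, 16]) cube([16, 285, 61]);
translate([808, 492, 16]) cube([16, 285, 61]);


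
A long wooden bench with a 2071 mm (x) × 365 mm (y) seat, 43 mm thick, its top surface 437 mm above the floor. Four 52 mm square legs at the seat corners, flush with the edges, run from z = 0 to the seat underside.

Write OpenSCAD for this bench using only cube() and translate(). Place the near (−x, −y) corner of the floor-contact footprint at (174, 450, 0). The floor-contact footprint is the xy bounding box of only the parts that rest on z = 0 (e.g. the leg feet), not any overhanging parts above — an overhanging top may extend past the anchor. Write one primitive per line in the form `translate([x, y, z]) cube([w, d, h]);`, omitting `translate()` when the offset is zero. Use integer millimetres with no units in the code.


translate([174, 450, 394]) cube([2071, 365, 43]);
translate([174, 450, 0]) cube([52, 52, 394]);
translate([174, 763, 0]) cube([52, 52, 394]);
translate([2193, 450, 0]) cube([52, 52, 394]);
translate([2193, 763, 0]) cube([52, 52, 394]);


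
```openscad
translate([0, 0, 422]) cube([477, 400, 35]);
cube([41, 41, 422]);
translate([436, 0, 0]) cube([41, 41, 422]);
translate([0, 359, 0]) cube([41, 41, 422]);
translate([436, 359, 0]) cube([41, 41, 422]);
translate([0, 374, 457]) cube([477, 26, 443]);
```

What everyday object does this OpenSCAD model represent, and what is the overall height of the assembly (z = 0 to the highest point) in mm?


A chair. The overall height is 900 mm.

A slab on four corner posts with a tall panel at the back — a chair. The seat slab sits at z = 422 with thickness 35, and the 443 mm backrest starts at the seat top, so the overall height is 422 + 35 + 443 = 900 mm.


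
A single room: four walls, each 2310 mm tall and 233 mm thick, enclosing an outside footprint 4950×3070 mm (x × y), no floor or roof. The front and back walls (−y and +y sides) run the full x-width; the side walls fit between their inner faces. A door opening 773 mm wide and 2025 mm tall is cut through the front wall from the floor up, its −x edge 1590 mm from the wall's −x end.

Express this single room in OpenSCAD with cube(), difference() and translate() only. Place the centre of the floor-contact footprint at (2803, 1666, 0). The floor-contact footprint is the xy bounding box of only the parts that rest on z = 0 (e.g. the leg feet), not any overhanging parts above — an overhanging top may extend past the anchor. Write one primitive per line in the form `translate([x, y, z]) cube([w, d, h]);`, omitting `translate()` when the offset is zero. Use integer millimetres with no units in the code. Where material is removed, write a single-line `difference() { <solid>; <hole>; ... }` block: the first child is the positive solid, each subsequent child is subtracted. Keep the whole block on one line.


difference() { translate([328, 131, 0]) cube([4950, 233, 2310]); translate([1918, 131, 0]) cube([773, 233, 2025]); }
translate([328, 2968, 0]) cube([4950, 233, 2310]);
translate([328, 364, 0]) cube([233, 2604, 2310]);
translate([5045, 364, 0]) cube([233, 2604, 2310]);


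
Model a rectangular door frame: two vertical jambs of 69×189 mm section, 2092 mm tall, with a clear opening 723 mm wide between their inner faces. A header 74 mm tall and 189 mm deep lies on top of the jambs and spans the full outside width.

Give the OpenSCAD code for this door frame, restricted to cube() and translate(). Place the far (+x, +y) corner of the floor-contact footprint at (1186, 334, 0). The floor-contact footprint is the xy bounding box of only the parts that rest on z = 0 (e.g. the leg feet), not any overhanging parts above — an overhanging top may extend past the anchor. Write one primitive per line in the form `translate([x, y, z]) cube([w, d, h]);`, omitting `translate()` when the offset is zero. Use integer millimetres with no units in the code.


translate([325, 145, 0]) cube([69, 189, 2092]);
translate([1117, 145, 0]) cube([69, 189, 2092]);
translate([325, 145, 2092]) cube([861, 189, 74]);


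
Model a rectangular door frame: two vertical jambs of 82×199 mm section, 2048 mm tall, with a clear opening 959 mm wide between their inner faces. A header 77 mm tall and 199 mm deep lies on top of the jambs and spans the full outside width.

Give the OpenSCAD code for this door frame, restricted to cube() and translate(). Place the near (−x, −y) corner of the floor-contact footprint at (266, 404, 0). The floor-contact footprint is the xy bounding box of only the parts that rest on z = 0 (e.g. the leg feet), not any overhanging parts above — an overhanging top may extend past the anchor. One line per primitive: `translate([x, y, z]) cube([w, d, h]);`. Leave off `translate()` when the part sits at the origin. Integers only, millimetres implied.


translate([266, 404, 0]) cube([82, 199, 2048]);
translate([1307, 404, 0]) cube([82, 199, 2048]);
translate([266, 404, 2048]) cube([1123, 199, 77]);


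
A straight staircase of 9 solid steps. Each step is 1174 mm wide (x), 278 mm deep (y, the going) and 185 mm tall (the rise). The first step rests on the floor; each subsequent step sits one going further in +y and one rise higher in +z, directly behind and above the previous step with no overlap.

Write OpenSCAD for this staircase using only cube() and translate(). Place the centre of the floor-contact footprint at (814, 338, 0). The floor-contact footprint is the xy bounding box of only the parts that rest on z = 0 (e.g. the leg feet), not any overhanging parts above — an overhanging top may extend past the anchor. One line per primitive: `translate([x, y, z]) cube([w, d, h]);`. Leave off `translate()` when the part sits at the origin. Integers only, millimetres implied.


translate([227, 199, 0]) cube([1174, 278, 185]);
translate([227, 477, 185]) cube([1174, 278, 185]);
translate([227, 755, 370]) cube([1174, 278, 185]);
translate([227, 1033, 555]) cube([1174, 278, 185]);
translate([227, 1311, 740]) cube([1174, 278, 185]);
translate([227, 1589, 925]) cube([1174, 278, 185]);
translate([227, 1867, 1110]) cube([1174, 278, 185]);
translate([227, 2145, 1295]) cube([1174, 278, 185]);
translate([227, 2423, 1480]) cube([1174, 278, 185]);


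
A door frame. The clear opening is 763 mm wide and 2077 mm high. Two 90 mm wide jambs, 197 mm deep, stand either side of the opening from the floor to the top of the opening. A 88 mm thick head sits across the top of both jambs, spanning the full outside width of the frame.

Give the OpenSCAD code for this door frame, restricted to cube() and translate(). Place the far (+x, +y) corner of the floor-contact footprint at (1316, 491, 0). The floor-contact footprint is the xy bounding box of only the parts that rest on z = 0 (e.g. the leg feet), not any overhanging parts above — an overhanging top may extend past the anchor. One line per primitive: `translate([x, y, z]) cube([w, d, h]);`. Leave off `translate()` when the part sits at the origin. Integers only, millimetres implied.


translate([373, 294, 0]) cube([90, 197, 2077]);
translate([1226, 294, 0]) cube([90, 197, 2077]);
translate([373, 294, 2077]) cube([943, 197, 88]);


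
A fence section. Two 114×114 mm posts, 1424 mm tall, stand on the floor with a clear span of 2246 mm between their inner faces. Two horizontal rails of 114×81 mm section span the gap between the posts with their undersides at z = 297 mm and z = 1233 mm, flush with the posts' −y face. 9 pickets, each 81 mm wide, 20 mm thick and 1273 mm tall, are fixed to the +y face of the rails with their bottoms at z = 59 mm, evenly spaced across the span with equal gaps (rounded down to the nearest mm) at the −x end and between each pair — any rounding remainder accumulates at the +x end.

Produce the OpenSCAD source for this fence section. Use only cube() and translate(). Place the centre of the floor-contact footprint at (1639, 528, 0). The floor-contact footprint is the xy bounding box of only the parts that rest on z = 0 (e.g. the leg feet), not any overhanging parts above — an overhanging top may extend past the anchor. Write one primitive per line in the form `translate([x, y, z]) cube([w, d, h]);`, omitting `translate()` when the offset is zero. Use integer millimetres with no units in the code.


translate([402, 471, 0]) cube([114, 114, 1424]);
translate([2762, 471, 0]) cube([114, 114, 1424]);
translate([516, 471, 297]) cube([2246, 114, 81]);
translate([516, 471, 1233]) cube([2246, 114, 81]);
translate([667, 585, 59]) cube([81, 20, 1273]);
translate([899, 585, 59]) cube([81, 20, 1273]);
translate([1131, 585, 59]) cube([81, 20, 1273]);
translate([1363, 585, 59]) cube([81, 20, 1273]);
translate([1595, 585, 59]) cube([81, 20, 1273]);
translate([1827, 585, 59]) cube([81, 20, 1273]);
translate([2059, 585, 59]) cube([81, 20, 1273]);
translate([2291, 585, 59]) cube([81, 20, 1273]);
translate([2523, 585, 59]) cube([81, 20, 1273]);


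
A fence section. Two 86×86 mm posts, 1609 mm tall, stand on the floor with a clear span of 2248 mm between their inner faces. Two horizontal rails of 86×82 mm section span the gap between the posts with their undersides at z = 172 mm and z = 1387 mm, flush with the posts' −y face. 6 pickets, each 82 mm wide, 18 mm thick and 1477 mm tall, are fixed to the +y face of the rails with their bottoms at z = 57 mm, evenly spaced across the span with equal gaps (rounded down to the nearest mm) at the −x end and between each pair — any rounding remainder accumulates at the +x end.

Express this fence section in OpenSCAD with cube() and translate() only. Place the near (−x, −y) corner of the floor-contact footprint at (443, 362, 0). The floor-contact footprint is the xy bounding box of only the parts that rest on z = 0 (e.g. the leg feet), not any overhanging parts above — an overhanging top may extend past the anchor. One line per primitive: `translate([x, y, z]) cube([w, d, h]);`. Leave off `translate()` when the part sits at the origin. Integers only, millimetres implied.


translate([443, 362, 0]) cube([86, 86, 1609]);
translate([2777, 362, 0]) cube([86, 86, 1609]);
translate([529, 362, 172]) cube([2248, 86, 82]);
translate([529, 362, 1387]) cube([2248, 86, 82]);
translate([779, 448, 57]) cube([82, 18, 1477]);
translate([1111, 448, 57]) cube([82, 18, 1477]);
translate([1443, 448, 57]) cube([82, 18, 1477]);
translate([1775, 448, 57]) cube([82, 18, 1477]);
translate([2107, 448, 57]) cube([82, 18, 1477]);
translate([2439, 448, 57]) cube([82, 18, 1477]);


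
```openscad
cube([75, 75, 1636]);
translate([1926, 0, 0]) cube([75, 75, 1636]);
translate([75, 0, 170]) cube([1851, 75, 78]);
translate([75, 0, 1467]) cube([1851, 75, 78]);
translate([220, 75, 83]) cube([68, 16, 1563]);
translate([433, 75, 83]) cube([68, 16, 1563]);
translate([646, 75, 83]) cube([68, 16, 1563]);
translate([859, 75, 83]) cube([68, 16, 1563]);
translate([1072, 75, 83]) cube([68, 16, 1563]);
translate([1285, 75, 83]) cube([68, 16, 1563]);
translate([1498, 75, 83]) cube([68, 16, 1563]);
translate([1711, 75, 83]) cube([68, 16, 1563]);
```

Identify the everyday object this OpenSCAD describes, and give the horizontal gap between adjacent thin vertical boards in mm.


A fence section. The picket gap is 145 mm.

Two posts, two rails, 8 pickets — a fence section. Span 1851 mm holds 8 pickets of 68 mm with 9 equal gaps: ⌊(1851 − 8·68) / 9⌋ = 145 mm.


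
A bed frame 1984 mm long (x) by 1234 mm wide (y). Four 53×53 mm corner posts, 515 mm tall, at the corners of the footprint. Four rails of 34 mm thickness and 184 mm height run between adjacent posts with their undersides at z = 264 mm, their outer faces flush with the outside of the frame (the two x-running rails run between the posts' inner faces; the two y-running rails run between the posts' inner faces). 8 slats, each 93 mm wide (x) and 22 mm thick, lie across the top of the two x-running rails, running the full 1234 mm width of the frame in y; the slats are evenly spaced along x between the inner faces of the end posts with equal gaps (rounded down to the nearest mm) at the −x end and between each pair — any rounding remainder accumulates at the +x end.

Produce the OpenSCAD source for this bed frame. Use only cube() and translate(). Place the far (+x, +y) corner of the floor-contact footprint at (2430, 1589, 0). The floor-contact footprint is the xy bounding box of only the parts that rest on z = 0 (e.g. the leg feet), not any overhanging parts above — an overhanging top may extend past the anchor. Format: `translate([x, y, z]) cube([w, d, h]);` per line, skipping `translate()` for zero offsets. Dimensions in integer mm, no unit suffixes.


// slat z = rail_z + rail_h = 264 + 184 = 448
// slat gap = ⌊(1878 − 8·93) / 9⌋ = 126
translate([446, 355, 0]) cube([53, 53, 515]);
translate([446, 1536, 0]) cube([53, 53, 515]);
translate([2377, 355, 0]) cube([53, 53, 515]);
translate([2377, 1536, 0]) cube([53, 53, 515]);
translate([499, 355, 264]) cube([1878, 34, 184]);
translate([499, 1555, 264]) cube([1878, 34, 184]);
translate([446, 408, 264]) cube([34, 1128, 184]);
translate([2396, 408, 264]) cube([34, 1128, 184]);
translate([625, 355, 448]) cube([93, 1234, 22]);
translate([844, 355, 448]) cube([93, 1234, 22]);
translate([1063, 355, 448]) cube([93, 1234, 22]);
translate([1282, 355, 448]) cube([93, 1234, 22]);
translate([1501, 355, 448]) cube([93, 1234, 22]);
translate([1720, 355, 448]) cube([93, 1234, 22]);
translate([1939, 355, 448]) cube([93, 1234, 22]);
translate([2158, 355, 448]) cube([93, 1234, 22]);


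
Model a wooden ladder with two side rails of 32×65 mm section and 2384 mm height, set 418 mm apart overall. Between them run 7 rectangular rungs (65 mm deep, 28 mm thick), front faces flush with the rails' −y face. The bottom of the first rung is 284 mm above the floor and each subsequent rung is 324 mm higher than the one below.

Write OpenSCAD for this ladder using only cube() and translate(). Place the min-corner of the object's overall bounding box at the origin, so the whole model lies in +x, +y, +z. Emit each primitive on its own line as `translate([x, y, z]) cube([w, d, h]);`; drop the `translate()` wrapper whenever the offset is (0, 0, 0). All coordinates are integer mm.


// rung span = 418 - 2*32 = 354
// rung[k] z = 284 + k*324
cube([32, 65, 2384]);
translate([386, 0, 0]) cube([32, 65, 2384]);
translate([32, 0, 284]) cube([354, 65, 28]);
translate([32, 0, 608]) cube([354, 65, 28]);
translate([32, 0, 932]) cube([354, 65, 28]);
translate([32, 0, 1256]) cube([354, 65, 28]);
translate([32, 0, 1580]) cube([354, 65, 28]);
translate([32, 0, 1904]) cube([354, 65, 28]);
translate([32, 0, 2228]) cube([354, 65, 28]);


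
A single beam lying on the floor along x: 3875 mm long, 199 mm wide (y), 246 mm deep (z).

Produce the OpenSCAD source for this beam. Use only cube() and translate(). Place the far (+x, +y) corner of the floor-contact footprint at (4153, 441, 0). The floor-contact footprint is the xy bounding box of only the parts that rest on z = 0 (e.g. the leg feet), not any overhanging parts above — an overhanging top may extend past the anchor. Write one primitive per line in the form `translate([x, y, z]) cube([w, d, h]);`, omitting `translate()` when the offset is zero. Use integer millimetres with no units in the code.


translate([278, 242, 0]) cube([3875, 199, 246]);


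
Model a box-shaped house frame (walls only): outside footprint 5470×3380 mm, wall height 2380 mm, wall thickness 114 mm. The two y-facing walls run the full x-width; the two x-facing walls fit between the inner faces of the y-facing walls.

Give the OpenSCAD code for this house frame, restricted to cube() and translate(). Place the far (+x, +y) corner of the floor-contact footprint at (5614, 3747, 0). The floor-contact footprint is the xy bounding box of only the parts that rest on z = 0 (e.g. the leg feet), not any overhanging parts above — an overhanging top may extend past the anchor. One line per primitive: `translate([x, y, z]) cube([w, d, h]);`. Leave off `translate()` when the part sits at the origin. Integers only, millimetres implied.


translate([144, 367, 0]) cube([5470, 114, 2380]);
translate([144, 3633, 0]) cube([5470, 114, 2380]);
translate([144, 481, 0]) cube([114, 3152, 2380]);
translate([5500, 481, 0]) cube([114, 3152, 2380]);


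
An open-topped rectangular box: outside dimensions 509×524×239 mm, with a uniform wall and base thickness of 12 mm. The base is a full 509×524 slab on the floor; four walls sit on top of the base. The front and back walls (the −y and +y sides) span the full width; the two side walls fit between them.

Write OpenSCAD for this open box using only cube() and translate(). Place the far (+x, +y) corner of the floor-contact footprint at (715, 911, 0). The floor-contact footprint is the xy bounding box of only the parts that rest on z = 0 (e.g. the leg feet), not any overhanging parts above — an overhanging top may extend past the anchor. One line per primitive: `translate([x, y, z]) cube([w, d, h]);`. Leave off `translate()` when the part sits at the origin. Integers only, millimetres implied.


translate([206, 387, 0]) cube([509, 524, 12]);
translate([206, 387, 12]) cube([509, 12, 227]);
translate([206, 899, 12]) cube([509, 12, 227]);
translate([206, 399, 12]) cube([12, 500, 227]);
translate([703, 399, 12]) cube([12, 500, 227]);


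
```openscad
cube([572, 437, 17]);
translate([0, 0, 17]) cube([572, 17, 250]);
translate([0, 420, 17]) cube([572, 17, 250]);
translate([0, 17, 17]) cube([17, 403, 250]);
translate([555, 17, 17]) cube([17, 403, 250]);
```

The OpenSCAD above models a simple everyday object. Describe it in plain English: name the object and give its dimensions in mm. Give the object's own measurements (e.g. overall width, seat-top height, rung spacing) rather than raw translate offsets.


An open-topped rectangular box: outside dimensions 572×437×267 mm, with a uniform wall and base thickness of 17 mm. The base is a full 572×437 slab on the floor; four walls sit on top of the base. The front and back walls (the −y and +y sides) span the full width; the two side walls fit between them.


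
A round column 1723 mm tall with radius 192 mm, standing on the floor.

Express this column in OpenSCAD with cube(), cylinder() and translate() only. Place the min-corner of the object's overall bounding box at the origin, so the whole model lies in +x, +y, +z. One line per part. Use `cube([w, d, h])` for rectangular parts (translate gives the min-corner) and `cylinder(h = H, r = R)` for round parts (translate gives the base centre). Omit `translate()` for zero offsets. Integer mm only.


translate([192, 192, 0]) cylinder(h = 1723, r = 192);


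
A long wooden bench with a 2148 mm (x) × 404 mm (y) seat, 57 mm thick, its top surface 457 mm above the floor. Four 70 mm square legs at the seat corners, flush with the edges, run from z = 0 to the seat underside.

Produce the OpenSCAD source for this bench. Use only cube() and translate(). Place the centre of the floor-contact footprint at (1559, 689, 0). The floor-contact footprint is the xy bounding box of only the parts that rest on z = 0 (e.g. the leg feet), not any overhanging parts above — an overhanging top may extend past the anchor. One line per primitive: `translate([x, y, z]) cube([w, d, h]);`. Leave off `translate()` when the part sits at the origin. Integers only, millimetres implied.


translate([485, 487, 400]) cube([2148, 404, 57]);
translate([485, 487, 0]) cube([70, 70, 400]);
translate([485, 821, 0]) cube([70, 70, 400]);
translate([2563, 487, 0]) cube([70, 70, 400]);
translate([2563, 821, 0]) cube([70, 70, 400]);


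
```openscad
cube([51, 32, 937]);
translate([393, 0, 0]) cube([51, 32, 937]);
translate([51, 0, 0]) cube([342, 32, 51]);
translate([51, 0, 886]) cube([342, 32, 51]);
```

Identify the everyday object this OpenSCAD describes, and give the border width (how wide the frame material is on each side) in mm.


A picture frame. The border width is 51 mm.

Four thin pieces enclosing a rectangular opening — a picture frame. The two full-height stiles are 937 mm tall; the top rail sits at z = 886 and is 51 mm tall, so the border above the opening is 937 − 886 = 51 mm, matching the stile x-width.


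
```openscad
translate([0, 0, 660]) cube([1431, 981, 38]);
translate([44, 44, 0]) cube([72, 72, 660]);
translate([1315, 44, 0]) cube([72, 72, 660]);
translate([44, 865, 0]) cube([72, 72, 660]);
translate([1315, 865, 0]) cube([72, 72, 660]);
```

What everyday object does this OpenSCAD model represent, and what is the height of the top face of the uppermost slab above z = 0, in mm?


A table. The table height is 698 mm.

A 1431×981×38 slab sits at z = 660 on four 72 mm square posts — a table. The top surface is at 660 + 38 = 698 mm.


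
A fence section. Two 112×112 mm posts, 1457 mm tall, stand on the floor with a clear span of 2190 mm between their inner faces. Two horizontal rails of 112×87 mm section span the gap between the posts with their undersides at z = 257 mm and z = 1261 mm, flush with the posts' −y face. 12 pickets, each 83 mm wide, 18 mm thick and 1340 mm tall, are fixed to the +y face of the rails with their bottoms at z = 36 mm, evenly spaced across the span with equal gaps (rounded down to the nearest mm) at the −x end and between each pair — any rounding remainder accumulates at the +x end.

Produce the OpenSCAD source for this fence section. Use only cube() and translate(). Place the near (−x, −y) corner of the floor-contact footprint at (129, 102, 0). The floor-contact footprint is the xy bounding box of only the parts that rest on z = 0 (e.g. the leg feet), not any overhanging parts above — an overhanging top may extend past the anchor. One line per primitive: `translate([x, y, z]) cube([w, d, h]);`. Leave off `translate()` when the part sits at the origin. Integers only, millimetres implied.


translate([129, 102, 0]) cube([112, 112, 1457]);
translate([2431, 102, 0]) cube([112, 112, 1457]);
translate([241, 102, 257]) cube([2190, 112, 87]);
translate([241, 102, 1261]) cube([2190, 112, 87]);
translate([332, 214, 36]) cube([83, 18, 1340]);
translate([506, 214, 36]) cube([83, 18, 1340]);
translate([680, 214, 36]) cube([83, 18, 1340]);
translate([854, 214, 36]) cube([83, 18, 1340]);
translate([1028, 214, 36]) cube([83, 18, 1340]);
translate([1202, 214, 36]) cube([83, 18, 1340]);
translate([1376, 214, 36]) cube([83, 18, 1340]);
translate([1550, 214, 36]) cube([83, 18, 1340]);
translate([1724, 214, 36]) cube([83, 18, 1340]);
translate([1898, 214, 36]) cube([83, 18, 1340]);
translate([2072, 214, 36]) cube([83, 18, 1340]);
translate([2246, 214, 36]) cube([83, 18, 1340]);


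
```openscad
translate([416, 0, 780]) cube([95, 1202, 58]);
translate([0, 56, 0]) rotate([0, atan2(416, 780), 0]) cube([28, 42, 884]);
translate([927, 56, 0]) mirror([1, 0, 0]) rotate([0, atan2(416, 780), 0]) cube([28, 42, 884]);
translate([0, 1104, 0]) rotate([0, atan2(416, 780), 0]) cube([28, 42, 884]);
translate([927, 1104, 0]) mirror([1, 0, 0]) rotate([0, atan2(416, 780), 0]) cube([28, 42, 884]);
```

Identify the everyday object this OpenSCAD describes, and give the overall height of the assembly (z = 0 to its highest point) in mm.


A sawhorse. The overall height is 838 mm.

A beam across two mirrored pairs of raked legs — a sawhorse. The beam's underside is at z = 780 (matching the legs' vertical rise in atan2(416, 780)) and the beam is 58 mm tall, so its top is at 780 + 58 = 838 mm. The raked legs top out at the beam's underside, so that is the highest point.


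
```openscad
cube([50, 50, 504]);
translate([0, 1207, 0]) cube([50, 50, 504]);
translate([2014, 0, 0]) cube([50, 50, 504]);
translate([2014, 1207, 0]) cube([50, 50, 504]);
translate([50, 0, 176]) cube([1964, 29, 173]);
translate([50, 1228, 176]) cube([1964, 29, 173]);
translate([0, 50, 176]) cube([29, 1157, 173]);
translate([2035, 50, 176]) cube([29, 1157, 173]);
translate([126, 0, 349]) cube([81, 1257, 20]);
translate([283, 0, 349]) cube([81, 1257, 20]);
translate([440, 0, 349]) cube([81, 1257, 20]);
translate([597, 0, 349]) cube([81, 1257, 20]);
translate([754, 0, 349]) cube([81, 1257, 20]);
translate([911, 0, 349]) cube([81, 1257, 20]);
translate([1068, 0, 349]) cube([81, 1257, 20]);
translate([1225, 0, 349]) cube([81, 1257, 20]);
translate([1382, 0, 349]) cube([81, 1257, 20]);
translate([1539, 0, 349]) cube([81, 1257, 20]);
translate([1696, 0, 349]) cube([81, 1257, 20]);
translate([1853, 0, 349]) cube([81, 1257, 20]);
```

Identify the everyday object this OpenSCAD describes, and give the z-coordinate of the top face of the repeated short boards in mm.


A bed frame. The slat-top height is 369 mm.

Four posts, four rails, and a row of slats — a bed frame. Slats sit on the rails at z = 176 + 173 = 349; with slat thickness 20, the top is 369 mm.


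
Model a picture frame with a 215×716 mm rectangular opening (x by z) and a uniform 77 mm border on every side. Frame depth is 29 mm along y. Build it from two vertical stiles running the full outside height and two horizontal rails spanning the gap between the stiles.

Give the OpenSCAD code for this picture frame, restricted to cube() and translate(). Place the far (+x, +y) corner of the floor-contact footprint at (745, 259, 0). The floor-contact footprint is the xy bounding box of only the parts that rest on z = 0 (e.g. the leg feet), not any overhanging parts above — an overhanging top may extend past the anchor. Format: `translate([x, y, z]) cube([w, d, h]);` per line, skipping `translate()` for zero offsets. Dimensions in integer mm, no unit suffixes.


translate([376, 230, 0]) cube([77, 29, 870]);
translate([668, 230, 0]) cube([77, 29, 870]);
translate([453, 230, 0]) cube([215, 29, 77]);
translate([453, 230, 793]) cube([215, 29, 77]);


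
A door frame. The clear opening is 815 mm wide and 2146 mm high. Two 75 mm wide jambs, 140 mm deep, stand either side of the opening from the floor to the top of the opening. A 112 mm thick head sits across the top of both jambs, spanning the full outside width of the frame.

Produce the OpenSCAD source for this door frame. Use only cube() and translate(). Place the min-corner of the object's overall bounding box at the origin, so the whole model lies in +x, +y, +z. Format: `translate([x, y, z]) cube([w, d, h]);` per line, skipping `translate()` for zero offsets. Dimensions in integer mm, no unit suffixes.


cube([75, 140, 2146]);
translate([890, 0, 0]) cube([75, 140, 2146]);
translate([0, 0, 2146]) cube([965, 140, 112]);


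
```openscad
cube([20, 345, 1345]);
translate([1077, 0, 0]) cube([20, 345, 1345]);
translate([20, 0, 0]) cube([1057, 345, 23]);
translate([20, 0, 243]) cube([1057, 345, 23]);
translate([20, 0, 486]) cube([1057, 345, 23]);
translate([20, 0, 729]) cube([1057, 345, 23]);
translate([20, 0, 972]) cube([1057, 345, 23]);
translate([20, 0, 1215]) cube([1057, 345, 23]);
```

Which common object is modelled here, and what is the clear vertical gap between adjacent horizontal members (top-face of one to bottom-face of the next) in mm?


A bookshelf. The clear shelf gap is 220 mm.

Two tall side panels with 6 horizontal boards between them — a bookshelf. The first two shelf undersides are at z = 0 and z = 243; with shelf thickness 23, the clear gap is 243 − 0 − 23 = 220 mm.


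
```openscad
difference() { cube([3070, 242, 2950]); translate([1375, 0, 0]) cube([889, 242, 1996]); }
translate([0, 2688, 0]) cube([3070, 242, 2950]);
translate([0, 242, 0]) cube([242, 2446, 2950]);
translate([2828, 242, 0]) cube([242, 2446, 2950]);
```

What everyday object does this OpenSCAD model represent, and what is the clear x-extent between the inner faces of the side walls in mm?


A single room. The interior width is 2586 mm.

Four walls enclosing a rectangle with a door in the front wall — a room. Outside width 3070 minus two 242 mm walls gives 2586 mm.


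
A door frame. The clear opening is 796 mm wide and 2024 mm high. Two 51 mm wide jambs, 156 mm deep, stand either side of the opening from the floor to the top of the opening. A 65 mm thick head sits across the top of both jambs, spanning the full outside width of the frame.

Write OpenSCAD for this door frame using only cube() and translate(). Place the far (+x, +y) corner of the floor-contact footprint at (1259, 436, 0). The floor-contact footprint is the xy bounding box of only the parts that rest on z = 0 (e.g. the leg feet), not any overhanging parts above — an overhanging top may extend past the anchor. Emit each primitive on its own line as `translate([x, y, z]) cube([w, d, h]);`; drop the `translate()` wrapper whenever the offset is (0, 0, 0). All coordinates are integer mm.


translate([361, 280, 0]) cube([51, 156, 2024]);
translate([1208, 280, 0]) cube([51, 156, 2024]);
translate([361, 280, 2024]) cube([898, 156, 65]);


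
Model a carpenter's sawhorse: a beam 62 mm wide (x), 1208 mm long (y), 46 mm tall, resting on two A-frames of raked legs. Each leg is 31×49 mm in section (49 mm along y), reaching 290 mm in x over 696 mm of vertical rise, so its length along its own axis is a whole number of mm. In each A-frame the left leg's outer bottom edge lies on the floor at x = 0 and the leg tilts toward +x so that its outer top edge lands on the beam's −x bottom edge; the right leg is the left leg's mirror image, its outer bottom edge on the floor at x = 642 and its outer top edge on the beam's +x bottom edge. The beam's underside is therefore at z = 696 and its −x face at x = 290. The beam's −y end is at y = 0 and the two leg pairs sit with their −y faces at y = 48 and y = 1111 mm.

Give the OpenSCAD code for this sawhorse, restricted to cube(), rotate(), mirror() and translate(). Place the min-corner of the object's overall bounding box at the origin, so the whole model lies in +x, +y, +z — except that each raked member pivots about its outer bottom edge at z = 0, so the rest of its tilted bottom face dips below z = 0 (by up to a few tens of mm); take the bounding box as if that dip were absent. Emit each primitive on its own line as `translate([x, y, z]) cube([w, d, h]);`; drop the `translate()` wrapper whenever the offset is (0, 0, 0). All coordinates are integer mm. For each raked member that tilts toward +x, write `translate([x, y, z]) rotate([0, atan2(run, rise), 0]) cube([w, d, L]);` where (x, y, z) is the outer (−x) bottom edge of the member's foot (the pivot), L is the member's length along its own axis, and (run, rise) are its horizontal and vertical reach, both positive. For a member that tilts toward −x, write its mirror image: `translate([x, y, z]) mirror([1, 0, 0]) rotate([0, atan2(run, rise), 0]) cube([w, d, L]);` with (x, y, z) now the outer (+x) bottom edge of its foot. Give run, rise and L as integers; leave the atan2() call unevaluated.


translate([290, 0, 696]) cube([62, 1208, 46]);
translate([0, 48, 0]) rotate([0, atan2(290, 696), 0]) cube([31, 49, 754]);
translate([642, 48, 0]) mirror([1, 0, 0]) rotate([0, atan2(290, 696), 0]) cube([31, 49, 754]);
translate([0, 1111, 0]) rotate([0, atan2(290, 696), 0]) cube([31, 49, 754]);
translate([642, 1111, 0]) mirror([1, 0, 0]) rotate([0, atan2(290, 696), 0]) cube([31, 49, 754]);


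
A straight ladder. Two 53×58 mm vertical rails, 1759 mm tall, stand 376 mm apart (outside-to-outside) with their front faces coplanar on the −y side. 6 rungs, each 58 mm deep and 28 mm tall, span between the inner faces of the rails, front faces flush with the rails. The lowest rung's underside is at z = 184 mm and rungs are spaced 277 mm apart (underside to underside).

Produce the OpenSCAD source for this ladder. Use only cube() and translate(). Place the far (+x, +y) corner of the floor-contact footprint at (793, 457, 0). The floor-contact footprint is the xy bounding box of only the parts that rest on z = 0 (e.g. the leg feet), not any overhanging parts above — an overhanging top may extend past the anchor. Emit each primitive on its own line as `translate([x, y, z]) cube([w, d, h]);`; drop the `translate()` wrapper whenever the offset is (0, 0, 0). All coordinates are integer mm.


// rung span = 376 - 2*53 = 270
// rung[k] z = 184 + k*277
translate([417, 399, 0]) cube([53, 58, 1759]);
translate([740, 399, 0]) cube([53, 58, 1759]);
translate([470, 399, 184]) cube([270, 58, 28]);
translate([470, 399, 461]) cube([270, 58, 28]);
translate([470, 399, 738]) cube([270, 58, 28]);
translate([470, 399, 1015]) cube([270, 58, 28]);
translate([470, 399, 1292]) cube([270, 58, 28]);
translate([470, 399, 1569]) cube([270, 58, 28]);
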